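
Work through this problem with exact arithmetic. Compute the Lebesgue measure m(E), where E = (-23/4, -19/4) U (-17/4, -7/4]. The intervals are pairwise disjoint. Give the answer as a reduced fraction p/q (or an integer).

For pairwise disjoint intervals, m(union_i I_i) = sum_i m(I_i),
and m is invariant under swapping open/closed endpoints (single points have measure 0).
So m(E) = sum_i (b_i - a_i).
  I_1 has length -19/4 - (-23/4) = 1.
  I_2 has length -7/4 - (-17/4) = 5/2.
Summing:
  m(E) = 1 + 5/2 = 7/2.

7/2


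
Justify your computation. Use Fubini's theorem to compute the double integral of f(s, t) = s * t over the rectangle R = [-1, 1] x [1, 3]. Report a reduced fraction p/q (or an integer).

f(s, t) is a tensor product of a function of s and a function of t, and both factors are bounded continuous (hence Lebesgue integrable) on the rectangle, so Fubini's theorem applies:
  integral_R f d(m x m) = (integral_a1^b1 s ds) * (integral_a2^b2 t dt).
Inner integral in s: integral_{-1}^{1} s ds = (1^2 - (-1)^2)/2
  = 0.
Inner integral in t: integral_{1}^{3} t dt = (3^2 - 1^2)/2
  = 4.
Product: (0) * (4) = 0.

0


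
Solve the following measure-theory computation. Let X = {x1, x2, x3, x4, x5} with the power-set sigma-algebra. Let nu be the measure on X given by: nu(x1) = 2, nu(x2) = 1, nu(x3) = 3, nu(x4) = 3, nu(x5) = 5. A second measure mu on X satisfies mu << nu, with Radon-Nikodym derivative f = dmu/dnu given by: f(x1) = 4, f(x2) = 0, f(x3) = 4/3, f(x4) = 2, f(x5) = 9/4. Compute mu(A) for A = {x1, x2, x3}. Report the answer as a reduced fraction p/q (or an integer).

By the defining property of the Radon-Nikodym derivative, for every measurable set A,
  mu(A) = integral_A f dnu.
Since nu is a discrete measure concentrated on the atoms of X, the integral over A reduces to the sum
  mu(A) = sum_{x in A} f(x) * nu({x}).
Computing each term:
  x1: f(x1) * nu(x1) = 4 * 2 = 8.
  x2: f(x2) * nu(x2) = 0 * 1 = 0.
  x3: f(x3) * nu(x3) = 4/3 * 3 = 4.
Summing: mu(A) = 8 + 0 + 4 = 12.

12


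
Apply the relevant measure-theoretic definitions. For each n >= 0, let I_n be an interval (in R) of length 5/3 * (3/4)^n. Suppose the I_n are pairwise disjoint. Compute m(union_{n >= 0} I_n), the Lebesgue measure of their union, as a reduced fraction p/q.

By countable additivity of the Lebesgue measure on pairwise disjoint measurable sets,
  m(union_{n >= 0} I_n) = sum_{n >= 0} m(I_n) = sum_{n >= 0} a * r^n,
  with a = 5/3 and r = 3/4.
Since 0 < r = 3/4 < 1, the geometric series converges:
  sum_{n >= 0} a * r^n = a / (1 - r).
  = 5/3 / (1 - 3/4)
  = 5/3 / (1/4)
  = 20/3.

20/3


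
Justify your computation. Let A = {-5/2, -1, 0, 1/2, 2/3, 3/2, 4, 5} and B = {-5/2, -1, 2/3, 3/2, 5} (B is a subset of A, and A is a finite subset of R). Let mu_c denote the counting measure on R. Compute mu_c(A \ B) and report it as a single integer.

Counting measure assigns mu_c(E) = |E| (number of elements) when E is finite. For B subset A, A \ B is the set of elements of A not in B, so |A \ B| = |A| - |B|.
|A| = 8, |B| = 5, so mu_c(A \ B) = 8 - 5 = 3.

3


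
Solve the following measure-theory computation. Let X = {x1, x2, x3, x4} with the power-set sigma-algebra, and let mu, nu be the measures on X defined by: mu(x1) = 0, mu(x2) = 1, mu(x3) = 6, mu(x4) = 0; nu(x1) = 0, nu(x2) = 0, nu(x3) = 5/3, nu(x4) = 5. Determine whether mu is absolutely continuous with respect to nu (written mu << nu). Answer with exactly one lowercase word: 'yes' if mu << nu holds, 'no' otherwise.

mu << nu means: every nu-null measurable set is also mu-null; equivalently, for every atom x, if nu({x}) = 0 then mu({x}) = 0.
Checking each atom:
  x1: nu = 0, mu = 0 -> consistent with mu << nu.
  x2: nu = 0, mu = 1 > 0 -> violates mu << nu.
  x3: nu = 5/3 > 0 -> no constraint.
  x4: nu = 5 > 0 -> no constraint.
The atom(s) x2 violate the condition (nu = 0 but mu > 0). Therefore mu is NOT absolutely continuous w.r.t. nu.

no


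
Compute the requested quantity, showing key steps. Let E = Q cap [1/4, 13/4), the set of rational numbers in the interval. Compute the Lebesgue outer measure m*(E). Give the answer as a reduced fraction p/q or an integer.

Q cap [1/4, 13/4) is countable; list its elements as q_1, q_2, ... . Fix eps > 0 and cover the k-th point by an interval of length eps * 2^(-k). The cover has total length eps * sum_{k>=1} 2^(-k) = eps, so by definition of outer measure m*(Q cap [1/4, 13/4)) <= eps. Since eps was arbitrary and m* >= 0, the outer measure is 0.

0


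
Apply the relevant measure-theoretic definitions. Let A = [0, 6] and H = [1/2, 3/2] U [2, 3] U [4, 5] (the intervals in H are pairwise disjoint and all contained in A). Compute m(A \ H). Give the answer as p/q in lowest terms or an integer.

The ambient interval has length m(A) = 6 - 0 = 6.
Since the holes are disjoint and sit inside A, by finite additivity
  m(H) = sum_i (b_i - a_i), and m(A \ H) = m(A) - m(H).
Computing the hole measures:
  m(H_1) = 3/2 - 1/2 = 1.
  m(H_2) = 3 - 2 = 1.
  m(H_3) = 5 - 4 = 1.
Summed: m(H) = 1 + 1 + 1 = 3.
So m(A \ H) = 6 - 3 = 3.

3


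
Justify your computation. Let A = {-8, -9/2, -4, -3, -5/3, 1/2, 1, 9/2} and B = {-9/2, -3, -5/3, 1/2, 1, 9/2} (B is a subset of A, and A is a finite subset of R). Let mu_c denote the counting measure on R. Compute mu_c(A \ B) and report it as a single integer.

Counting measure assigns mu_c(E) = |E| (number of elements) when E is finite. For B subset A, A \ B is the set of elements of A not in B, so |A \ B| = |A| - |B|.
|A| = 8, |B| = 6, so mu_c(A \ B) = 8 - 6 = 2.

2


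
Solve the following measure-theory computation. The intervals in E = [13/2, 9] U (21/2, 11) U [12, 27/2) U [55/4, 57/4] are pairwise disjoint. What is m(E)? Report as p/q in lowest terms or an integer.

For pairwise disjoint intervals, m(union_i I_i) = sum_i m(I_i),
and m is invariant under swapping open/closed endpoints (single points have measure 0).
So m(E) = sum_i (b_i - a_i).
  I_1 has length 9 - 13/2 = 5/2.
  I_2 has length 11 - 21/2 = 1/2.
  I_3 has length 27/2 - 12 = 3/2.
  I_4 has length 57/4 - 55/4 = 1/2.
Summing:
  m(E) = 5/2 + 1/2 + 3/2 + 1/2 = 5.

5


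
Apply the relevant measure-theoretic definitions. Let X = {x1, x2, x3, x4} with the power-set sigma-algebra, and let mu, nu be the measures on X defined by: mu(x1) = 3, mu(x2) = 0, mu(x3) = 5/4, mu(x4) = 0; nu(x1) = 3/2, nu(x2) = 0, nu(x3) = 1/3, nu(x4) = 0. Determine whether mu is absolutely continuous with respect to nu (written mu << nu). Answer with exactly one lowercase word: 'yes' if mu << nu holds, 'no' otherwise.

mu << nu means: every nu-null measurable set is also mu-null; equivalently, for every atom x, if nu({x}) = 0 then mu({x}) = 0.
Checking each atom:
  x1: nu = 3/2 > 0 -> no constraint.
  x2: nu = 0, mu = 0 -> consistent with mu << nu.
  x3: nu = 1/3 > 0 -> no constraint.
  x4: nu = 0, mu = 0 -> consistent with mu << nu.
No atom violates the condition. Therefore mu << nu.

yes


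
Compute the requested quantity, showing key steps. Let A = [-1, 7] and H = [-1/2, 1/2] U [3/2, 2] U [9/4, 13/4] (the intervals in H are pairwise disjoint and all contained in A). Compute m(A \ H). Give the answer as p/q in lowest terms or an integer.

The ambient interval has length m(A) = 7 - (-1) = 8.
Since the holes are disjoint and sit inside A, by finite additivity
  m(H) = sum_i (b_i - a_i), and m(A \ H) = m(A) - m(H).
Computing the hole measures:
  m(H_1) = 1/2 - (-1/2) = 1.
  m(H_2) = 2 - 3/2 = 1/2.
  m(H_3) = 13/4 - 9/4 = 1.
Summed: m(H) = 1 + 1/2 + 1 = 5/2.
So m(A \ H) = 8 - 5/2 = 11/2.

11/2


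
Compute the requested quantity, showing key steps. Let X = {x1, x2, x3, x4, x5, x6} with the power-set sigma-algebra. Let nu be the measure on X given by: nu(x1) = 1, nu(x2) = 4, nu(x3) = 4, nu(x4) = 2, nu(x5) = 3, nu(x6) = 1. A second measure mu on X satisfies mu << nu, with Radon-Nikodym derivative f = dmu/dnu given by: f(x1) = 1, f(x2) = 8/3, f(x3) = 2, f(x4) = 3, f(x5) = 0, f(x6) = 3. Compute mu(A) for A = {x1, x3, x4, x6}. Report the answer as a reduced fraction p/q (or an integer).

By the defining property of the Radon-Nikodym derivative, for every measurable set A,
  mu(A) = integral_A f dnu.
Since nu is a discrete measure concentrated on the atoms of X, the integral over A reduces to the sum
  mu(A) = sum_{x in A} f(x) * nu({x}).
Computing each term:
  x1: f(x1) * nu(x1) = 1 * 1 = 1.
  x3: f(x3) * nu(x3) = 2 * 4 = 8.
  x4: f(x4) * nu(x4) = 3 * 2 = 6.
  x6: f(x6) * nu(x6) = 3 * 1 = 3.
Summing: mu(A) = 1 + 8 + 6 + 3 = 18.

18


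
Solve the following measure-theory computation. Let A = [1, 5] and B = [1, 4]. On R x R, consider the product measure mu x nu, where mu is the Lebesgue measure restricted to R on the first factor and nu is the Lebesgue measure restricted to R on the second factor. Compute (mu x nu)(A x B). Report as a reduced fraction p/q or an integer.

For a measurable rectangle A x B, the product measure satisfies
  (mu x nu)(A x B) = mu(A) * nu(B).
  mu(A) = 4.
  nu(B) = 3.
  (mu x nu)(A x B) = 4 * 3 = 12.

12


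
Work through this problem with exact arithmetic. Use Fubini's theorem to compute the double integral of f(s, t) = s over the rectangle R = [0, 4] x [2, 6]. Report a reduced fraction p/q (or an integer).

f(s, t) is a tensor product of a function of s and a function of t, and both factors are bounded continuous (hence Lebesgue integrable) on the rectangle, so Fubini's theorem applies:
  integral_R f d(m x m) = (integral_a1^b1 s ds) * (integral_a2^b2 1 dt).
Inner integral in s: integral_{0}^{4} s ds = (4^2 - 0^2)/2
  = 8.
Inner integral in t: integral_{2}^{6} 1 dt = (6^1 - 2^1)/1
  = 4.
Product: (8) * (4) = 32.

32


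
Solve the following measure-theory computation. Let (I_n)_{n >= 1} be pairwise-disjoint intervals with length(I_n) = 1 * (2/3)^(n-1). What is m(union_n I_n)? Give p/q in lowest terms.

By countable additivity of the Lebesgue measure on pairwise disjoint measurable sets,
  m(union_{n >= 1} I_n) = sum_{n >= 1} m(I_n) = sum_{n >= 1} a * r^(n-1),
  with a = 1 and r = 2/3.
Since 0 < r = 2/3 < 1, the geometric series converges:
  sum_{n >= 1} a * r^(n-1) = a / (1 - r).
  = 1 / (1 - 2/3)
  = 1 / (1/3)
  = 3.

3


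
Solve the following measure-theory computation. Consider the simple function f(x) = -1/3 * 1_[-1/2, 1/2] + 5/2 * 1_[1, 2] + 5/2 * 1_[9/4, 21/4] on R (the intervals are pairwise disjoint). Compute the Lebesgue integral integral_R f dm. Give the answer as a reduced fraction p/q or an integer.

For a simple function f = sum_i c_i * 1_{A_i} with disjoint A_i,
  integral f dm = sum_i c_i * m(A_i).
Lengths of the A_i:
  m(A_1) = 1/2 - (-1/2) = 1.
  m(A_2) = 2 - 1 = 1.
  m(A_3) = 21/4 - 9/4 = 3.
Contributions c_i * m(A_i):
  (-1/3) * (1) = -1/3.
  (5/2) * (1) = 5/2.
  (5/2) * (3) = 15/2.
Total: -1/3 + 5/2 + 15/2 = 29/3.

29/3


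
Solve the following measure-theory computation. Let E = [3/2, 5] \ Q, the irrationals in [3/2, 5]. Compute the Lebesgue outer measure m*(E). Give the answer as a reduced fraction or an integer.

The interval I = [3/2, 5] has m(I) = 5 - 3/2 = 7/2 (endpoints are measure-zero, so open/closed/half-open agree). Write I = (I cap Q) u (I \ Q). The rationals in I are countable, so m*(I cap Q) = 0 (cover each rational by intervals whose total length is arbitrarily small). By countable subadditivity m*(I) <= m*(I cap Q) + m*(I \ Q), hence m*(I \ Q) >= m(I) = 7/2. The reverse inequality m*(I \ Q) <= m*(I) = 7/2 is trivial since (I \ Q) is a subset of I. Therefore m*(I \ Q) = 7/2.

7/2


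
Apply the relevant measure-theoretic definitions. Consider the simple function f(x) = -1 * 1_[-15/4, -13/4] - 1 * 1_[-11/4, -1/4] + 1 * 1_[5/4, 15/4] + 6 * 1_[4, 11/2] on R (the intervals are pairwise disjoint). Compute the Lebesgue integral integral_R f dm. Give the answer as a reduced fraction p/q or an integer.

For a simple function f = sum_i c_i * 1_{A_i} with disjoint A_i,
  integral f dm = sum_i c_i * m(A_i).
Lengths of the A_i:
  m(A_1) = -13/4 - (-15/4) = 1/2.
  m(A_2) = -1/4 - (-11/4) = 5/2.
  m(A_3) = 15/4 - 5/4 = 5/2.
  m(A_4) = 11/2 - 4 = 3/2.
Contributions c_i * m(A_i):
  (-1) * (1/2) = -1/2.
  (-1) * (5/2) = -5/2.
  (1) * (5/2) = 5/2.
  (6) * (3/2) = 9.
Total: -1/2 - 5/2 + 5/2 + 9 = 17/2.

17/2


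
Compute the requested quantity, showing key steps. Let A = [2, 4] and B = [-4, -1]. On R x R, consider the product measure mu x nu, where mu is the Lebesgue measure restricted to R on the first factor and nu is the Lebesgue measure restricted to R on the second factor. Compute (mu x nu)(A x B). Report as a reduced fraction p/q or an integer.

For a measurable rectangle A x B, the product measure satisfies
  (mu x nu)(A x B) = mu(A) * nu(B).
  mu(A) = 2.
  nu(B) = 3.
  (mu x nu)(A x B) = 2 * 3 = 6.

6


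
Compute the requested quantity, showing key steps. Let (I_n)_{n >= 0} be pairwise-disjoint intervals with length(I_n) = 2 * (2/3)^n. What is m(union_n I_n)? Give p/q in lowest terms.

By countable additivity of the Lebesgue measure on pairwise disjoint measurable sets,
  m(union_{n >= 0} I_n) = sum_{n >= 0} m(I_n) = sum_{n >= 0} a * r^n,
  with a = 2 and r = 2/3.
Since 0 < r = 2/3 < 1, the geometric series converges:
  sum_{n >= 0} a * r^n = a / (1 - r).
  = 2 / (1 - 2/3)
  = 2 / (1/3)
  = 6.

6


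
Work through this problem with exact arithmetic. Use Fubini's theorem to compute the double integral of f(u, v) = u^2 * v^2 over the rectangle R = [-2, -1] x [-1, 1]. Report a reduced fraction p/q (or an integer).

f(u, v) is a tensor product of a function of u and a function of v, and both factors are bounded continuous (hence Lebesgue integrable) on the rectangle, so Fubini's theorem applies:
  integral_R f d(m x m) = (integral_a1^b1 u^2 du) * (integral_a2^b2 v^2 dv).
Inner integral in u: integral_{-2}^{-1} u^2 du = ((-1)^3 - (-2)^3)/3
  = 7/3.
Inner integral in v: integral_{-1}^{1} v^2 dv = (1^3 - (-1)^3)/3
  = 2/3.
Product: (7/3) * (2/3) = 14/9.

14/9


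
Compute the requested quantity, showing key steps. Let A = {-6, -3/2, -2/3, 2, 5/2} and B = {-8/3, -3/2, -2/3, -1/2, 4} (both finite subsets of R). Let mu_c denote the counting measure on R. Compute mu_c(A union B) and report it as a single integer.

Counting measure on a finite set equals cardinality. By inclusion-exclusion, |A union B| = |A| + |B| - |A cap B|.
|A| = 5, |B| = 5, |A cap B| = 2.
So mu_c(A union B) = 5 + 5 - 2 = 8.

8


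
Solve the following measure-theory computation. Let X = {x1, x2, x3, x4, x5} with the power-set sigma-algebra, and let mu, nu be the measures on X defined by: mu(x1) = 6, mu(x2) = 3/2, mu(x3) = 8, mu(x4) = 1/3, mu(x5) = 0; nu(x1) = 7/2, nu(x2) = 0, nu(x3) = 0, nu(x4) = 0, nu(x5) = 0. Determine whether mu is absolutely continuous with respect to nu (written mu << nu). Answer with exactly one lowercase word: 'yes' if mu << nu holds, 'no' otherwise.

mu << nu means: every nu-null measurable set is also mu-null; equivalently, for every atom x, if nu({x}) = 0 then mu({x}) = 0.
Checking each atom:
  x1: nu = 7/2 > 0 -> no constraint.
  x2: nu = 0, mu = 3/2 > 0 -> violates mu << nu.
  x3: nu = 0, mu = 8 > 0 -> violates mu << nu.
  x4: nu = 0, mu = 1/3 > 0 -> violates mu << nu.
  x5: nu = 0, mu = 0 -> consistent with mu << nu.
The atom(s) x2, x3, x4 violate the condition (nu = 0 but mu > 0). Therefore mu is NOT absolutely continuous w.r.t. nu.

no


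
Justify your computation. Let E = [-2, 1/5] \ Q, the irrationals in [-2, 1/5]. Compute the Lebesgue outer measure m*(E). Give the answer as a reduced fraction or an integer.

The interval I = [-2, 1/5] has m(I) = 1/5 - (-2) = 11/5 (endpoints are measure-zero, so open/closed/half-open agree). Write I = (I cap Q) u (I \ Q). The rationals in I are countable, so m*(I cap Q) = 0 (cover each rational by intervals whose total length is arbitrarily small). By countable subadditivity m*(I) <= m*(I cap Q) + m*(I \ Q), hence m*(I \ Q) >= m(I) = 11/5. The reverse inequality m*(I \ Q) <= m*(I) = 11/5 is trivial since (I \ Q) is a subset of I. Therefore m*(I \ Q) = 11/5.

11/5


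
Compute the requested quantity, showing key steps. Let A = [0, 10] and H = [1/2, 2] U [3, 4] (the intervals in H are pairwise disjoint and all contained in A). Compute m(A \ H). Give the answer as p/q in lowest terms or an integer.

The ambient interval has length m(A) = 10 - 0 = 10.
Since the holes are disjoint and sit inside A, by finite additivity
  m(H) = sum_i (b_i - a_i), and m(A \ H) = m(A) - m(H).
Computing the hole measures:
  m(H_1) = 2 - 1/2 = 3/2.
  m(H_2) = 4 - 3 = 1.
Summed: m(H) = 3/2 + 1 = 5/2.
So m(A \ H) = 10 - 5/2 = 15/2.

15/2


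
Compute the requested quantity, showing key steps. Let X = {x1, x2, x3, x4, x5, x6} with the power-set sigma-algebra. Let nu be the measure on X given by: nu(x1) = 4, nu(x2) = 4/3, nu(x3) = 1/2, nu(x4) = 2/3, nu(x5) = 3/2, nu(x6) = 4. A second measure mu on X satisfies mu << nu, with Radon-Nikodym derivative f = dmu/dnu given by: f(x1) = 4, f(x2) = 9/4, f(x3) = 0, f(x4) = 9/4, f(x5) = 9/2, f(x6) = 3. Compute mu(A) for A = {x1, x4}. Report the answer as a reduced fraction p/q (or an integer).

By the defining property of the Radon-Nikodym derivative, for every measurable set A,
  mu(A) = integral_A f dnu.
Since nu is a discrete measure concentrated on the atoms of X, the integral over A reduces to the sum
  mu(A) = sum_{x in A} f(x) * nu({x}).
Computing each term:
  x1: f(x1) * nu(x1) = 4 * 4 = 16.
  x4: f(x4) * nu(x4) = 9/4 * 2/3 = 3/2.
Summing: mu(A) = 16 + 3/2 = 35/2.

35/2


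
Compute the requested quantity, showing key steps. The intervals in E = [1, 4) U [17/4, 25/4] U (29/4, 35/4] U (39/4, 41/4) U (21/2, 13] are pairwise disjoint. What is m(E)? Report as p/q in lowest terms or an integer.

For pairwise disjoint intervals, m(union_i I_i) = sum_i m(I_i),
and m is invariant under swapping open/closed endpoints (single points have measure 0).
So m(E) = sum_i (b_i - a_i).
  I_1 has length 4 - 1 = 3.
  I_2 has length 25/4 - 17/4 = 2.
  I_3 has length 35/4 - 29/4 = 3/2.
  I_4 has length 41/4 - 39/4 = 1/2.
  I_5 has length 13 - 21/2 = 5/2.
Summing:
  m(E) = 3 + 2 + 3/2 + 1/2 + 5/2 = 19/2.

19/2


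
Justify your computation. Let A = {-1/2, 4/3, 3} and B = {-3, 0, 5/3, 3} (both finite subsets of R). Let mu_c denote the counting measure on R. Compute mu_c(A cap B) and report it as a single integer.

Counting measure on a finite set equals cardinality. mu_c(A cap B) = |A cap B| (elements appearing in both).
Enumerating the elements of A that also lie in B gives 1 element(s).
So mu_c(A cap B) = 1.

1


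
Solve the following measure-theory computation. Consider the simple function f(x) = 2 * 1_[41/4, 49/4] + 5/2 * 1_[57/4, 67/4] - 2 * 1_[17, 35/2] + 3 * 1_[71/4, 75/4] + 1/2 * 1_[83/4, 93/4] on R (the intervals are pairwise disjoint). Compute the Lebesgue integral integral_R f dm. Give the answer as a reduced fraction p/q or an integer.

For a simple function f = sum_i c_i * 1_{A_i} with disjoint A_i,
  integral f dm = sum_i c_i * m(A_i).
Lengths of the A_i:
  m(A_1) = 49/4 - 41/4 = 2.
  m(A_2) = 67/4 - 57/4 = 5/2.
  m(A_3) = 35/2 - 17 = 1/2.
  m(A_4) = 75/4 - 71/4 = 1.
  m(A_5) = 93/4 - 83/4 = 5/2.
Contributions c_i * m(A_i):
  (2) * (2) = 4.
  (5/2) * (5/2) = 25/4.
  (-2) * (1/2) = -1.
  (3) * (1) = 3.
  (1/2) * (5/2) = 5/4.
Total: 4 + 25/4 - 1 + 3 + 5/4 = 27/2.

27/2


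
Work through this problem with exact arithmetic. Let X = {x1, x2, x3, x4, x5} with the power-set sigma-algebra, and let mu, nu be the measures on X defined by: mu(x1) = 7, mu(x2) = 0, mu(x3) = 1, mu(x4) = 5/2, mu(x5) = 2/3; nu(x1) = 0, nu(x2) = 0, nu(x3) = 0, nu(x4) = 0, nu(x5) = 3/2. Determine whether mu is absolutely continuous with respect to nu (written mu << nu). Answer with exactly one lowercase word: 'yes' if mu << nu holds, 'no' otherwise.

mu << nu means: every nu-null measurable set is also mu-null; equivalently, for every atom x, if nu({x}) = 0 then mu({x}) = 0.
Checking each atom:
  x1: nu = 0, mu = 7 > 0 -> violates mu << nu.
  x2: nu = 0, mu = 0 -> consistent with mu << nu.
  x3: nu = 0, mu = 1 > 0 -> violates mu << nu.
  x4: nu = 0, mu = 5/2 > 0 -> violates mu << nu.
  x5: nu = 3/2 > 0 -> no constraint.
The atom(s) x1, x3, x4 violate the condition (nu = 0 but mu > 0). Therefore mu is NOT absolutely continuous w.r.t. nu.

no


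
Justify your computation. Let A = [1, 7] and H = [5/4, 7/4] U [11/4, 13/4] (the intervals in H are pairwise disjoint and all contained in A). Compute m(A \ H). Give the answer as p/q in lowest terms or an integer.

The ambient interval has length m(A) = 7 - 1 = 6.
Since the holes are disjoint and sit inside A, by finite additivity
  m(H) = sum_i (b_i - a_i), and m(A \ H) = m(A) - m(H).
Computing the hole measures:
  m(H_1) = 7/4 - 5/4 = 1/2.
  m(H_2) = 13/4 - 11/4 = 1/2.
Summed: m(H) = 1/2 + 1/2 = 1.
So m(A \ H) = 6 - 1 = 5.

5


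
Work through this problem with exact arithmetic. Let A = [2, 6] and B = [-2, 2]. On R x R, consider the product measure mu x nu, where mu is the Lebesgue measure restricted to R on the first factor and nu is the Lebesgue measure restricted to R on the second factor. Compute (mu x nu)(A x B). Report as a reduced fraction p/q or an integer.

For a measurable rectangle A x B, the product measure satisfies
  (mu x nu)(A x B) = mu(A) * nu(B).
  mu(A) = 4.
  nu(B) = 4.
  (mu x nu)(A x B) = 4 * 4 = 16.

16


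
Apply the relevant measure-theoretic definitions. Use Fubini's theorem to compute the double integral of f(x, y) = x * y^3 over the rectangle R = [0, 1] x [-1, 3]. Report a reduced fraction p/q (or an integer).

f(x, y) is a tensor product of a function of x and a function of y, and both factors are bounded continuous (hence Lebesgue integrable) on the rectangle, so Fubini's theorem applies:
  integral_R f d(m x m) = (integral_a1^b1 x dx) * (integral_a2^b2 y^3 dy).
Inner integral in x: integral_{0}^{1} x dx = (1^2 - 0^2)/2
  = 1/2.
Inner integral in y: integral_{-1}^{3} y^3 dy = (3^4 - (-1)^4)/4
  = 20.
Product: (1/2) * (20) = 10.

10


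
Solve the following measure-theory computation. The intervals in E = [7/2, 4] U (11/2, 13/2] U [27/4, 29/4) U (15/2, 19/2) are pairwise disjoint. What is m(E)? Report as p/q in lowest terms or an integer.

For pairwise disjoint intervals, m(union_i I_i) = sum_i m(I_i),
and m is invariant under swapping open/closed endpoints (single points have measure 0).
So m(E) = sum_i (b_i - a_i).
  I_1 has length 4 - 7/2 = 1/2.
  I_2 has length 13/2 - 11/2 = 1.
  I_3 has length 29/4 - 27/4 = 1/2.
  I_4 has length 19/2 - 15/2 = 2.
Summing:
  m(E) = 1/2 + 1 + 1/2 + 2 = 4.

4


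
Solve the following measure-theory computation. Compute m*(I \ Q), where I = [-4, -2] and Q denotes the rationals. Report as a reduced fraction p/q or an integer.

The interval I = [-4, -2] has m(I) = -2 - (-4) = 2 (endpoints are measure-zero, so open/closed/half-open agree). Write I = (I cap Q) u (I \ Q). The rationals in I are countable, so m*(I cap Q) = 0 (cover each rational by intervals whose total length is arbitrarily small). By countable subadditivity m*(I) <= m*(I cap Q) + m*(I \ Q), hence m*(I \ Q) >= m(I) = 2. The reverse inequality m*(I \ Q) <= m*(I) = 2 is trivial since (I \ Q) is a subset of I. Therefore m*(I \ Q) = 2.

2


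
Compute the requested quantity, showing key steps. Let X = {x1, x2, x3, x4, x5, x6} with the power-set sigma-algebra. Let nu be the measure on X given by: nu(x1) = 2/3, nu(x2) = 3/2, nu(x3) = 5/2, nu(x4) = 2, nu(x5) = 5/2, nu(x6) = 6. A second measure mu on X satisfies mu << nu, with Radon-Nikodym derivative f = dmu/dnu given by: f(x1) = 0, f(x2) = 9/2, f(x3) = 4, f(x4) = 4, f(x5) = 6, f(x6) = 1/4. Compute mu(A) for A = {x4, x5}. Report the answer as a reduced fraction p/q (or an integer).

By the defining property of the Radon-Nikodym derivative, for every measurable set A,
  mu(A) = integral_A f dnu.
Since nu is a discrete measure concentrated on the atoms of X, the integral over A reduces to the sum
  mu(A) = sum_{x in A} f(x) * nu({x}).
Computing each term:
  x4: f(x4) * nu(x4) = 4 * 2 = 8.
  x5: f(x5) * nu(x5) = 6 * 5/2 = 15.
Summing: mu(A) = 8 + 15 = 23.

23


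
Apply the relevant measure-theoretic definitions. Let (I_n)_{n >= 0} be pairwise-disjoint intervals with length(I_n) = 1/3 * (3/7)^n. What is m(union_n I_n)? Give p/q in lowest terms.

By countable additivity of the Lebesgue measure on pairwise disjoint measurable sets,
  m(union_{n >= 0} I_n) = sum_{n >= 0} m(I_n) = sum_{n >= 0} a * r^n,
  with a = 1/3 and r = 3/7.
Since 0 < r = 3/7 < 1, the geometric series converges:
  sum_{n >= 0} a * r^n = a / (1 - r).
  = 1/3 / (1 - 3/7)
  = 1/3 / (4/7)
  = 7/12.

7/12


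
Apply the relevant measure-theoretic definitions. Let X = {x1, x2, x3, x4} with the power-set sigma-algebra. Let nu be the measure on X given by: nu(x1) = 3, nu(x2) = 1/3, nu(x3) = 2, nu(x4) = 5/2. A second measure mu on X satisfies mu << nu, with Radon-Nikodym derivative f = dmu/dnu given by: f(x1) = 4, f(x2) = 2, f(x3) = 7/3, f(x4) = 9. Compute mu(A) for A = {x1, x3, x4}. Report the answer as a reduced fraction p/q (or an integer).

By the defining property of the Radon-Nikodym derivative, for every measurable set A,
  mu(A) = integral_A f dnu.
Since nu is a discrete measure concentrated on the atoms of X, the integral over A reduces to the sum
  mu(A) = sum_{x in A} f(x) * nu({x}).
Computing each term:
  x1: f(x1) * nu(x1) = 4 * 3 = 12.
  x3: f(x3) * nu(x3) = 7/3 * 2 = 14/3.
  x4: f(x4) * nu(x4) = 9 * 5/2 = 45/2.
Summing: mu(A) = 12 + 14/3 + 45/2 = 235/6.

235/6


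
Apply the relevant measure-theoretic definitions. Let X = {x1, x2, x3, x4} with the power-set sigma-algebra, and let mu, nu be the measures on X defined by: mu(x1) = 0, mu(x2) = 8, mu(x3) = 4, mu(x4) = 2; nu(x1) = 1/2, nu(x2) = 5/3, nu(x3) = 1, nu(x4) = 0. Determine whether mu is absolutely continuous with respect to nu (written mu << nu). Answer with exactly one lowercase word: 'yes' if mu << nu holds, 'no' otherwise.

mu << nu means: every nu-null measurable set is also mu-null; equivalently, for every atom x, if nu({x}) = 0 then mu({x}) = 0.
Checking each atom:
  x1: nu = 1/2 > 0 -> no constraint.
  x2: nu = 5/3 > 0 -> no constraint.
  x3: nu = 1 > 0 -> no constraint.
  x4: nu = 0, mu = 2 > 0 -> violates mu << nu.
The atom(s) x4 violate the condition (nu = 0 but mu > 0). Therefore mu is NOT absolutely continuous w.r.t. nu.

no


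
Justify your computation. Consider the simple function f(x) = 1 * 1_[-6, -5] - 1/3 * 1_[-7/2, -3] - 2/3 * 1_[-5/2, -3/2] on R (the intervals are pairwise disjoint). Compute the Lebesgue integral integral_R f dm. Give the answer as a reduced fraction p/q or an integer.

For a simple function f = sum_i c_i * 1_{A_i} with disjoint A_i,
  integral f dm = sum_i c_i * m(A_i).
Lengths of the A_i:
  m(A_1) = -5 - (-6) = 1.
  m(A_2) = -3 - (-7/2) = 1/2.
  m(A_3) = -3/2 - (-5/2) = 1.
Contributions c_i * m(A_i):
  (1) * (1) = 1.
  (-1/3) * (1/2) = -1/6.
  (-2/3) * (1) = -2/3.
Total: 1 - 1/6 - 2/3 = 1/6.

1/6


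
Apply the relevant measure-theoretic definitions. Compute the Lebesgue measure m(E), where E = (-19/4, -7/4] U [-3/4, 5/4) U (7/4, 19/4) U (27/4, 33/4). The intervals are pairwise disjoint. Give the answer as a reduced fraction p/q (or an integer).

For pairwise disjoint intervals, m(union_i I_i) = sum_i m(I_i),
and m is invariant under swapping open/closed endpoints (single points have measure 0).
So m(E) = sum_i (b_i - a_i).
  I_1 has length -7/4 - (-19/4) = 3.
  I_2 has length 5/4 - (-3/4) = 2.
  I_3 has length 19/4 - 7/4 = 3.
  I_4 has length 33/4 - 27/4 = 3/2.
Summing:
  m(E) = 3 + 2 + 3 + 3/2 = 19/2.

19/2


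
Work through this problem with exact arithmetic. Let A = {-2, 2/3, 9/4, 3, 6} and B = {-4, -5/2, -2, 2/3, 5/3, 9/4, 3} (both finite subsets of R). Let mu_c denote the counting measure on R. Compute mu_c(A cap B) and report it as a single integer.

Counting measure on a finite set equals cardinality. mu_c(A cap B) = |A cap B| (elements appearing in both).
Enumerating the elements of A that also lie in B gives 4 element(s).
So mu_c(A cap B) = 4.

4


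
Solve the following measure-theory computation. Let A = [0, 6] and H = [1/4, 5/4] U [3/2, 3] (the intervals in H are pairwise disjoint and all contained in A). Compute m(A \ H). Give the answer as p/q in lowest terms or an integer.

The ambient interval has length m(A) = 6 - 0 = 6.
Since the holes are disjoint and sit inside A, by finite additivity
  m(H) = sum_i (b_i - a_i), and m(A \ H) = m(A) - m(H).
Computing the hole measures:
  m(H_1) = 5/4 - 1/4 = 1.
  m(H_2) = 3 - 3/2 = 3/2.
Summed: m(H) = 1 + 3/2 = 5/2.
So m(A \ H) = 6 - 5/2 = 7/2.

7/2


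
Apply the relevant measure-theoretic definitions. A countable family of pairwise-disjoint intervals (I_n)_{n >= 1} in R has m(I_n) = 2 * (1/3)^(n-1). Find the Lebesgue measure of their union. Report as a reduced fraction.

By countable additivity of the Lebesgue measure on pairwise disjoint measurable sets,
  m(union_{n >= 1} I_n) = sum_{n >= 1} m(I_n) = sum_{n >= 1} a * r^(n-1),
  with a = 2 and r = 1/3.
Since 0 < r = 1/3 < 1, the geometric series converges:
  sum_{n >= 1} a * r^(n-1) = a / (1 - r).
  = 2 / (1 - 1/3)
  = 2 / (2/3)
  = 3.

3


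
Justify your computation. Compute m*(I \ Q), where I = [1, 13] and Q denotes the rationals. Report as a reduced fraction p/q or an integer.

The interval I = [1, 13] has m(I) = 13 - 1 = 12 (endpoints are measure-zero, so open/closed/half-open agree). Write I = (I cap Q) u (I \ Q). The rationals in I are countable, so m*(I cap Q) = 0 (cover each rational by intervals whose total length is arbitrarily small). By countable subadditivity m*(I) <= m*(I cap Q) + m*(I \ Q), hence m*(I \ Q) >= m(I) = 12. The reverse inequality m*(I \ Q) <= m*(I) = 12 is trivial since (I \ Q) is a subset of I. Therefore m*(I \ Q) = 12.

12


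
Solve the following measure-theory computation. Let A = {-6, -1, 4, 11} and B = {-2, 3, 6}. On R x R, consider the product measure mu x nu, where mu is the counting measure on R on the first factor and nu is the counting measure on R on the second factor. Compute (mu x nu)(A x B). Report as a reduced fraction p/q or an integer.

For a measurable rectangle A x B, the product measure satisfies
  (mu x nu)(A x B) = mu(A) * nu(B).
  mu(A) = 4.
  nu(B) = 3.
  (mu x nu)(A x B) = 4 * 3 = 12.

12


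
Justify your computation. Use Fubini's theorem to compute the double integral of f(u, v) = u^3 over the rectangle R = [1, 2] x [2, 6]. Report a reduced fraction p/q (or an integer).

f(u, v) is a tensor product of a function of u and a function of v, and both factors are bounded continuous (hence Lebesgue integrable) on the rectangle, so Fubini's theorem applies:
  integral_R f d(m x m) = (integral_a1^b1 u^3 du) * (integral_a2^b2 1 dv).
Inner integral in u: integral_{1}^{2} u^3 du = (2^4 - 1^4)/4
  = 15/4.
Inner integral in v: integral_{2}^{6} 1 dv = (6^1 - 2^1)/1
  = 4.
Product: (15/4) * (4) = 15.

15


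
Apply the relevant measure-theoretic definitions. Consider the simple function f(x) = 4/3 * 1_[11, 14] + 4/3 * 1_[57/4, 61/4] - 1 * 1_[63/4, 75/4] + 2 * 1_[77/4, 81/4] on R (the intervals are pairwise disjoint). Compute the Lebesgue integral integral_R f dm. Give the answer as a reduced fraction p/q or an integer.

For a simple function f = sum_i c_i * 1_{A_i} with disjoint A_i,
  integral f dm = sum_i c_i * m(A_i).
Lengths of the A_i:
  m(A_1) = 14 - 11 = 3.
  m(A_2) = 61/4 - 57/4 = 1.
  m(A_3) = 75/4 - 63/4 = 3.
  m(A_4) = 81/4 - 77/4 = 1.
Contributions c_i * m(A_i):
  (4/3) * (3) = 4.
  (4/3) * (1) = 4/3.
  (-1) * (3) = -3.
  (2) * (1) = 2.
Total: 4 + 4/3 - 3 + 2 = 13/3.

13/3


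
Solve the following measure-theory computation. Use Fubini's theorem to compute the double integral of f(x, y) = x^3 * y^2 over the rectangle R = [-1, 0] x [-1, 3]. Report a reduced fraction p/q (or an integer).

f(x, y) is a tensor product of a function of x and a function of y, and both factors are bounded continuous (hence Lebesgue integrable) on the rectangle, so Fubini's theorem applies:
  integral_R f d(m x m) = (integral_a1^b1 x^3 dx) * (integral_a2^b2 y^2 dy).
Inner integral in x: integral_{-1}^{0} x^3 dx = (0^4 - (-1)^4)/4
  = -1/4.
Inner integral in y: integral_{-1}^{3} y^2 dy = (3^3 - (-1)^3)/3
  = 28/3.
Product: (-1/4) * (28/3) = -7/3.

-7/3


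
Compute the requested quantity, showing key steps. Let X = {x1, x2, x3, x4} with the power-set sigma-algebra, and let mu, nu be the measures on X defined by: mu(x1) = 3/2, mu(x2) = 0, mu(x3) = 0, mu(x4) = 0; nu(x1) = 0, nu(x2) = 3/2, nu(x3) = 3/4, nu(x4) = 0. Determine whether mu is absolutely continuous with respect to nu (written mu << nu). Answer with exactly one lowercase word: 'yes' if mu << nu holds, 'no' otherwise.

mu << nu means: every nu-null measurable set is also mu-null; equivalently, for every atom x, if nu({x}) = 0 then mu({x}) = 0.
Checking each atom:
  x1: nu = 0, mu = 3/2 > 0 -> violates mu << nu.
  x2: nu = 3/2 > 0 -> no constraint.
  x3: nu = 3/4 > 0 -> no constraint.
  x4: nu = 0, mu = 0 -> consistent with mu << nu.
The atom(s) x1 violate the condition (nu = 0 but mu > 0). Therefore mu is NOT absolutely continuous w.r.t. nu.

no


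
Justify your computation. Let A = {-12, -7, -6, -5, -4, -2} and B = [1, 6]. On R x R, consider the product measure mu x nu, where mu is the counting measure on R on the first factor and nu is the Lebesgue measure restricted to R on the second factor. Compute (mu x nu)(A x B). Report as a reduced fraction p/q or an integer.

For a measurable rectangle A x B, the product measure satisfies
  (mu x nu)(A x B) = mu(A) * nu(B).
  mu(A) = 6.
  nu(B) = 5.
  (mu x nu)(A x B) = 6 * 5 = 30.

30


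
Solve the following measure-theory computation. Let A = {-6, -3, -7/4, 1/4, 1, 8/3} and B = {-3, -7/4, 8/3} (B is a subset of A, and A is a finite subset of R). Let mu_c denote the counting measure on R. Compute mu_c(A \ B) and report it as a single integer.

Counting measure assigns mu_c(E) = |E| (number of elements) when E is finite. For B subset A, A \ B is the set of elements of A not in B, so |A \ B| = |A| - |B|.
|A| = 6, |B| = 3, so mu_c(A \ B) = 6 - 3 = 3.

3


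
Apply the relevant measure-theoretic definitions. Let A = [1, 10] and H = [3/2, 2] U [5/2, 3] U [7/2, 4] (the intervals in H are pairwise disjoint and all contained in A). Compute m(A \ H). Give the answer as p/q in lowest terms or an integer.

The ambient interval has length m(A) = 10 - 1 = 9.
Since the holes are disjoint and sit inside A, by finite additivity
  m(H) = sum_i (b_i - a_i), and m(A \ H) = m(A) - m(H).
Computing the hole measures:
  m(H_1) = 2 - 3/2 = 1/2.
  m(H_2) = 3 - 5/2 = 1/2.
  m(H_3) = 4 - 7/2 = 1/2.
Summed: m(H) = 1/2 + 1/2 + 1/2 = 3/2.
So m(A \ H) = 9 - 3/2 = 15/2.

15/2


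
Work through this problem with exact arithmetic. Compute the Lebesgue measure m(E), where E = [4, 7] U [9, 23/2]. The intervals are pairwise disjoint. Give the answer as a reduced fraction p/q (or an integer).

For pairwise disjoint intervals, m(union_i I_i) = sum_i m(I_i),
and m is invariant under swapping open/closed endpoints (single points have measure 0).
So m(E) = sum_i (b_i - a_i).
  I_1 has length 7 - 4 = 3.
  I_2 has length 23/2 - 9 = 5/2.
Summing:
  m(E) = 3 + 5/2 = 11/2.

11/2


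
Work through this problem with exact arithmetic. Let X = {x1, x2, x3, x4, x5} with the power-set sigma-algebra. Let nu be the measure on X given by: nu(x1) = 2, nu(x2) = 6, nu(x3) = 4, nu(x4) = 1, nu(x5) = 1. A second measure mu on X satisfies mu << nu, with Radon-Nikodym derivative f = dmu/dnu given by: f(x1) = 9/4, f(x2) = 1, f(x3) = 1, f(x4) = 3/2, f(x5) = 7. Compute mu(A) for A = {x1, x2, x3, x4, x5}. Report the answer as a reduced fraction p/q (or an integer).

By the defining property of the Radon-Nikodym derivative, for every measurable set A,
  mu(A) = integral_A f dnu.
Since nu is a discrete measure concentrated on the atoms of X, the integral over A reduces to the sum
  mu(A) = sum_{x in A} f(x) * nu({x}).
Computing each term:
  x1: f(x1) * nu(x1) = 9/4 * 2 = 9/2.
  x2: f(x2) * nu(x2) = 1 * 6 = 6.
  x3: f(x3) * nu(x3) = 1 * 4 = 4.
  x4: f(x4) * nu(x4) = 3/2 * 1 = 3/2.
  x5: f(x5) * nu(x5) = 7 * 1 = 7.
Summing: mu(A) = 9/2 + 6 + 4 + 3/2 + 7 = 23.

23


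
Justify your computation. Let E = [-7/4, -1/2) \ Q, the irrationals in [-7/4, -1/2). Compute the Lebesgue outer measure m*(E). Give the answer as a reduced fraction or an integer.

The interval I = [-7/4, -1/2) has m(I) = -1/2 - (-7/4) = 5/4 (endpoints are measure-zero, so open/closed/half-open agree). Write I = (I cap Q) u (I \ Q). The rationals in I are countable, so m*(I cap Q) = 0 (cover each rational by intervals whose total length is arbitrarily small). By countable subadditivity m*(I) <= m*(I cap Q) + m*(I \ Q), hence m*(I \ Q) >= m(I) = 5/4. The reverse inequality m*(I \ Q) <= m*(I) = 5/4 is trivial since (I \ Q) is a subset of I. Therefore m*(I \ Q) = 5/4.

5/4


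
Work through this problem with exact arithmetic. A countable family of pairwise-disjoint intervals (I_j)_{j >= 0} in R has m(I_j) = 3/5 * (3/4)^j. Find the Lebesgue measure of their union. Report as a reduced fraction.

By countable additivity of the Lebesgue measure on pairwise disjoint measurable sets,
  m(union_{j >= 0} I_j) = sum_{j >= 0} m(I_j) = sum_{j >= 0} a * r^j,
  with a = 3/5 and r = 3/4.
Since 0 < r = 3/4 < 1, the geometric series converges:
  sum_{j >= 0} a * r^j = a / (1 - r).
  = 3/5 / (1 - 3/4)
  = 3/5 / (1/4)
  = 12/5.

12/5


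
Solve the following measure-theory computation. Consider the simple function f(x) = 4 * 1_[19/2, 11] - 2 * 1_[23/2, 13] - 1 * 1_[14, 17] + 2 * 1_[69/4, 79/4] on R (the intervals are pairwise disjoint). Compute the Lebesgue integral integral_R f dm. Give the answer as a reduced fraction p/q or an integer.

For a simple function f = sum_i c_i * 1_{A_i} with disjoint A_i,
  integral f dm = sum_i c_i * m(A_i).
Lengths of the A_i:
  m(A_1) = 11 - 19/2 = 3/2.
  m(A_2) = 13 - 23/2 = 3/2.
  m(A_3) = 17 - 14 = 3.
  m(A_4) = 79/4 - 69/4 = 5/2.
Contributions c_i * m(A_i):
  (4) * (3/2) = 6.
  (-2) * (3/2) = -3.
  (-1) * (3) = -3.
  (2) * (5/2) = 5.
Total: 6 - 3 - 3 + 5 = 5.

5


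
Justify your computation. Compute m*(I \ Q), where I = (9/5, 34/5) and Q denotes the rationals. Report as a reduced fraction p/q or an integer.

The interval I = (9/5, 34/5) has m(I) = 34/5 - 9/5 = 5 (endpoints are measure-zero, so open/closed/half-open agree). Write I = (I cap Q) u (I \ Q). The rationals in I are countable, so m*(I cap Q) = 0 (cover each rational by intervals whose total length is arbitrarily small). By countable subadditivity m*(I) <= m*(I cap Q) + m*(I \ Q), hence m*(I \ Q) >= m(I) = 5. The reverse inequality m*(I \ Q) <= m*(I) = 5 is trivial since (I \ Q) is a subset of I. Therefore m*(I \ Q) = 5.

5


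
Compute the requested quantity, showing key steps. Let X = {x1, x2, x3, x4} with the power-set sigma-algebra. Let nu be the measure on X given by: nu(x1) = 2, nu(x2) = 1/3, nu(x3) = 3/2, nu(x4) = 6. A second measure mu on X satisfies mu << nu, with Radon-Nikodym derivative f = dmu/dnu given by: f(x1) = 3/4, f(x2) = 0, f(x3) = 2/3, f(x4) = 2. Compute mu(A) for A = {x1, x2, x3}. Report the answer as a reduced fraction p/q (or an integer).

By the defining property of the Radon-Nikodym derivative, for every measurable set A,
  mu(A) = integral_A f dnu.
Since nu is a discrete measure concentrated on the atoms of X, the integral over A reduces to the sum
  mu(A) = sum_{x in A} f(x) * nu({x}).
Computing each term:
  x1: f(x1) * nu(x1) = 3/4 * 2 = 3/2.
  x2: f(x2) * nu(x2) = 0 * 1/3 = 0.
  x3: f(x3) * nu(x3) = 2/3 * 3/2 = 1.
Summing: mu(A) = 3/2 + 0 + 1 = 5/2.

5/2


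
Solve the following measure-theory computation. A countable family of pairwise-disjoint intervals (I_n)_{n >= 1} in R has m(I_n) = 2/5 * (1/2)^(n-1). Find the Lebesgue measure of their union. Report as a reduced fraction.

By countable additivity of the Lebesgue measure on pairwise disjoint measurable sets,
  m(union_{n >= 1} I_n) = sum_{n >= 1} m(I_n) = sum_{n >= 1} a * r^(n-1),
  with a = 2/5 and r = 1/2.
Since 0 < r = 1/2 < 1, the geometric series converges:
  sum_{n >= 1} a * r^(n-1) = a / (1 - r).
  = 2/5 / (1 - 1/2)
  = 2/5 / (1/2)
  = 4/5.

4/5


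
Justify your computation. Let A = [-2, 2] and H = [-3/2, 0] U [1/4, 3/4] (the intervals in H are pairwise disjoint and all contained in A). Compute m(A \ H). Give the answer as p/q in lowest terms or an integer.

The ambient interval has length m(A) = 2 - (-2) = 4.
Since the holes are disjoint and sit inside A, by finite additivity
  m(H) = sum_i (b_i - a_i), and m(A \ H) = m(A) - m(H).
Computing the hole measures:
  m(H_1) = 0 - (-3/2) = 3/2.
  m(H_2) = 3/4 - 1/4 = 1/2.
Summed: m(H) = 3/2 + 1/2 = 2.
So m(A \ H) = 4 - 2 = 2.

2
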